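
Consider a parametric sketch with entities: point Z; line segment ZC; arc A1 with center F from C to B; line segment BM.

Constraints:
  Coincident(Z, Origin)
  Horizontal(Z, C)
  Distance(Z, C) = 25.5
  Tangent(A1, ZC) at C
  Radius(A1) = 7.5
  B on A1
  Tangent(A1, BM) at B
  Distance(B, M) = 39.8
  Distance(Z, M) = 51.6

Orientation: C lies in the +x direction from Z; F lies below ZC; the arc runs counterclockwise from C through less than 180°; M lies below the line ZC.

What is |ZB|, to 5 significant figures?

19.647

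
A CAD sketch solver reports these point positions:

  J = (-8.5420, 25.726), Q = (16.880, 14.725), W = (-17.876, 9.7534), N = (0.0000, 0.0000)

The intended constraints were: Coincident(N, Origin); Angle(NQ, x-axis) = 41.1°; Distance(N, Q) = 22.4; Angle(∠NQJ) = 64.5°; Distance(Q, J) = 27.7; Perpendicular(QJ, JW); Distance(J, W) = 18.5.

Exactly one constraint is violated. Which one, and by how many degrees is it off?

Perpendicular(QJ, JW) — off by 6.90°.

N = (0.00, 0.00) ✓; NQ at 41.10° ✓; |NQ| = 22.40 ✓; ∠NQJ = 64.50° ✓; |QJ| = 27.70 ✓; ∠(QJ, JW) = 83.10° ✗; |JW| = 18.50 ✓.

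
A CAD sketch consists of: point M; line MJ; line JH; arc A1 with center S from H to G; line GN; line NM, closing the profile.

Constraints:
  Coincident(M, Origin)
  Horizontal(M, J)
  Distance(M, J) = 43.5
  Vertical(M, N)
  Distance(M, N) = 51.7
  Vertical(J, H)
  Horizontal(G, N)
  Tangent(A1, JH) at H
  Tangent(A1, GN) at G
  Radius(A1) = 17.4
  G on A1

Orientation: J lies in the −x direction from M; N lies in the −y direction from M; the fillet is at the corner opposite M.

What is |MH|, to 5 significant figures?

55.396

M is at the origin; M and J share the same y with |MJ| = 43.5 and J on the −x side, so J = (-43.500, 0.0000). MN is vertical with |MN| = 51.7 and N on the −y side, so N = (0.0000, -51.700). The virtual corner opposite M is at (-43.500, -51.700). Since A1 is tangent to JH there, SH ⟂ JH and tangency of A1 to GN means the radius SG is perpendicular to GN, with radius 17.4, so the center S sits 17.4 in from both sides at S = (-26.100, -34.300). That places the tangent points at H = (-43.500, -34.300) on JH and G = (-26.100, -51.700) on GN. Then |MH| = |H − M| = 55.396.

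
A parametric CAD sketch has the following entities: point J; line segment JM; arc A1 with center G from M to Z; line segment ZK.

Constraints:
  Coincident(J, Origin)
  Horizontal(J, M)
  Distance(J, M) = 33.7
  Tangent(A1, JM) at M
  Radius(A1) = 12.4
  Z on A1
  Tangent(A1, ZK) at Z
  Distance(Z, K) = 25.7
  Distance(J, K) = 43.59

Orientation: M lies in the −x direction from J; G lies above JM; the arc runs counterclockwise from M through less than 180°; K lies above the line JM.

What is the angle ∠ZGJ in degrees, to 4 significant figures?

20.05°

Checks: |GZ| = 12.40 ✓; ∠(GZ, ZK) = 90.00° ✓; |ZK| = 25.70 ✓; |JK| = 43.59 ✓.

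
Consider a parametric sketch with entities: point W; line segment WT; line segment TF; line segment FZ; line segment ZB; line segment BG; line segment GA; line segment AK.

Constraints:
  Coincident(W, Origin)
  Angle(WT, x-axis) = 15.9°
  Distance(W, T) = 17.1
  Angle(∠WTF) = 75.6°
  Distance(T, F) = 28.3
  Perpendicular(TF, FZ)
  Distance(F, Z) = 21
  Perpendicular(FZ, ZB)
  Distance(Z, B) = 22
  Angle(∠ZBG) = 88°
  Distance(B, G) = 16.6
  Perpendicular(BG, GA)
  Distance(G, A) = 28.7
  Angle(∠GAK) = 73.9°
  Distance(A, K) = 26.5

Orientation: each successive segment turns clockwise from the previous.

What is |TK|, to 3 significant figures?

41.0

The perpendicularity gives GA at right angles to BG, so GA runs at -90.5°; with |GA| = 28.7, A = (12.0, -31.0). ∠GAK = 73.9° gives AK at 163° from the x-axis; with |AK| = 26.5, K = (-13.4, -23.4). Then |TK| = |K − T| = 41.0.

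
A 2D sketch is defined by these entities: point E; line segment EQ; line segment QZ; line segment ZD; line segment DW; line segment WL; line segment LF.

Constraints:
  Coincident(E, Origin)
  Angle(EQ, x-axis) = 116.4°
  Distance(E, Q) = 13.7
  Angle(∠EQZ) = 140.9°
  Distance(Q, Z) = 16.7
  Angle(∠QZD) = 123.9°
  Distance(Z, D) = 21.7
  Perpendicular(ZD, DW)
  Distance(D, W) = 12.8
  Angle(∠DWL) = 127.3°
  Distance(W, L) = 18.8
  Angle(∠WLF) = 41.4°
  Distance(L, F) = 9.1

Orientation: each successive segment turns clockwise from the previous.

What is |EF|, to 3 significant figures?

20.6

∠DWL = 127.3° gives WL at -121° from the x-axis; with |WL| = 18.8, L = (12.6, 8.45). ∠WLF = 41.4° gives LF at 99.9° from the x-axis; with |LF| = 9.1, F = (11.1, 17.4). Then |EF| = |F − E| = 20.6.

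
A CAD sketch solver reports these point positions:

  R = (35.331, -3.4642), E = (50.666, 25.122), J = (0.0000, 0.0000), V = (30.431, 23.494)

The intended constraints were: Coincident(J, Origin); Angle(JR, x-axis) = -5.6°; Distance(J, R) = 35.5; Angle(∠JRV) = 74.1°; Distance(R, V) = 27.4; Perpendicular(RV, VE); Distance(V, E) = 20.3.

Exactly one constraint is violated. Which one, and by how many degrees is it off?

Perpendicular(RV, VE) — off by 5.70°.

J = (0.00, 0.00) ✓; JR at -5.600° ✓; |JR| = 35.50 ✓; ∠JRV = 74.10° ✓; |RV| = 27.40 ✓; ∠(RV, VE) = 95.70° ✗; |VE| = 20.30 ✓.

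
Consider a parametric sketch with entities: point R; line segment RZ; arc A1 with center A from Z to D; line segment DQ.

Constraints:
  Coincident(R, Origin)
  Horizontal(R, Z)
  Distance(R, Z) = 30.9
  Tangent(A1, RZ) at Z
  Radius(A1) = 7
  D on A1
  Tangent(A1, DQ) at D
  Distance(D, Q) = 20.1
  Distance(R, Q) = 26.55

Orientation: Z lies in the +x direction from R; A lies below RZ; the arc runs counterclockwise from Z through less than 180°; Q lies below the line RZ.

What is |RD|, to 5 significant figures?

24.975

R is at the origin; RZ is horizontal with |RZ| = 30.9 and Z on the +x side, so Z = (30.900, 0.0000). A1 meets RZ tangentially, so AZ is at right angles to RZ, so A = Z + (0, -7) = (30.900, -7.0000). Since AD ⟂ DQ (tangency), |AQ| = √(7.0² + 20.1²) = 21.284 regardless of where D sits on A1. So Q lies on both circle(R, 26.55) and circle(A, 21.284); the below-RZ intersection is Q = (15.423, -21.611). D is the foot of the tangent from Q: D = (24.688, -3.7734).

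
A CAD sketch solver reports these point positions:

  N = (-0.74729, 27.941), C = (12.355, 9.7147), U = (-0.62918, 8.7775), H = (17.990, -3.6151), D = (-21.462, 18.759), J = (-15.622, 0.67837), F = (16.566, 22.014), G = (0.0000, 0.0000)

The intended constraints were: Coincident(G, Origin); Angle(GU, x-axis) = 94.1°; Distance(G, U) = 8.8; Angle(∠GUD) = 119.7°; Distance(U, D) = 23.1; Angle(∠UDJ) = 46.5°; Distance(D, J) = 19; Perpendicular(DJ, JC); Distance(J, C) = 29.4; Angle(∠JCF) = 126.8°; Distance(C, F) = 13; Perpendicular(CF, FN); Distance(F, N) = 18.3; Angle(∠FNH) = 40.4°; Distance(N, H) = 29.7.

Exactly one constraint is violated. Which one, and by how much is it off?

Distance(N, H) = 29.7 — off by 7.00.

G = (0.00, 0.00) ✓; GU at 94.10° ✓; |GU| = 8.800 ✓; ∠GUD = 119.7° ✓; |UD| = 23.10 ✓; ∠UDJ = 46.50° ✓; |DJ| = 19.00 ✓; ∠(DJ, JC) = 90.00° ✓; |JC| = 29.40 ✓; ∠JCF = 126.8° ✓; |CF| = 13.00 ✓; ∠(CF, FN) = 90.00° ✓; |FN| = 18.30 ✓; ∠FNH = 40.40° ✓; |NH| = 36.70 ✗.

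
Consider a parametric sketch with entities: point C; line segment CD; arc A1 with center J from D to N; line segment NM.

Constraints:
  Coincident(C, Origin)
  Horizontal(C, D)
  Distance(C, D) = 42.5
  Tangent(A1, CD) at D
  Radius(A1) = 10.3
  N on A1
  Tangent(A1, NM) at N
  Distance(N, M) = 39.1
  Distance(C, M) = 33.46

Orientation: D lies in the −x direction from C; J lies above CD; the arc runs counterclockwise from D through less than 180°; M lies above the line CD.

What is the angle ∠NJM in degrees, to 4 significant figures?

75.24°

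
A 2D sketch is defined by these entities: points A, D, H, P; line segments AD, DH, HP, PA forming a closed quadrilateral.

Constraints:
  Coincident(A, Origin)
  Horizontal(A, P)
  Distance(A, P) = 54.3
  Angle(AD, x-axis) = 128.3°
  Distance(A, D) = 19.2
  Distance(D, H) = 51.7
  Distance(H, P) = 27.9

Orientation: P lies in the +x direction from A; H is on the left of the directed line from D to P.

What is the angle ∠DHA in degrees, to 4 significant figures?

21.61°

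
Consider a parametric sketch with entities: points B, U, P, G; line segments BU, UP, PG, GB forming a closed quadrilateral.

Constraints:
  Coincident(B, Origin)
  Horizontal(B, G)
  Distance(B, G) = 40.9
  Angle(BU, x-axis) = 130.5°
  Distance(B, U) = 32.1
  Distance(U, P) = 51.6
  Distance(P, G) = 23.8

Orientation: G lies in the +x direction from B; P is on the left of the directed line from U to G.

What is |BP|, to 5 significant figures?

37.449

Checks: |UP| = 51.60 ✓; |PG| = 23.80 ✓.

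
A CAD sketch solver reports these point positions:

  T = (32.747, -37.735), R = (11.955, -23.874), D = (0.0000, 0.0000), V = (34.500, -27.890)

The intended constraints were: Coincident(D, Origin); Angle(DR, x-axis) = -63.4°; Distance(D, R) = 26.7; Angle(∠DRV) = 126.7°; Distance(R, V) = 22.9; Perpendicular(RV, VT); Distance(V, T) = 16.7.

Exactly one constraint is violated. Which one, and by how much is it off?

Distance(V, T) = 16.7 — off by 6.70.

D = (0.00, 0.00) ✓; DR at -63.40° ✓; |DR| = 26.70 ✓; ∠DRV = 126.7° ✓; |RV| = 22.90 ✓; ∠(RV, VT) = 90.00° ✓; |VT| = 10.00 ✗.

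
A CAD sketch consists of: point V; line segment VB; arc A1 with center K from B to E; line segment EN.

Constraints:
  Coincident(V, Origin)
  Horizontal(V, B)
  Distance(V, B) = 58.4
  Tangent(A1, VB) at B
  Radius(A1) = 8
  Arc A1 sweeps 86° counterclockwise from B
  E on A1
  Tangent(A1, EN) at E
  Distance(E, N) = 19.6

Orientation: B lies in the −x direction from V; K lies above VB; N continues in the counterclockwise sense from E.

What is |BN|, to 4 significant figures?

28.57

On A1, B sits at bearing -90° from K; an 86° counterclockwise sweep puts E at bearing -4°, so E = K + 8.0·(cos -4°, sin -4°) = (-50.42, 7.442). A1 meets EN tangentially, so KE is at right angles to EN, so EN runs along (−sin -4°, cos -4°); with |EN| = 19.6, N = (-49.05, 26.99). Then |BN| = |N − B| = 28.57.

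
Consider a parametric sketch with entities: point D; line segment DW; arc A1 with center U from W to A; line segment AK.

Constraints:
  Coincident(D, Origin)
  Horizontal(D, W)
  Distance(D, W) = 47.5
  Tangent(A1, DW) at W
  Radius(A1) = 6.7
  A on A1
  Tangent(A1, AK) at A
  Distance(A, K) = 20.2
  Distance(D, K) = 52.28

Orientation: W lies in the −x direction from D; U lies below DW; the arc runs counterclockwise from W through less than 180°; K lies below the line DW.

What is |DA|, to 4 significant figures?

54.35

D is at the origin; DW is horizontal with |DW| = 47.5 and W on the −x side, so W = (-47.50, 0.000). The tangent condition forces UW to be normal to DW, so U = W + (0, -6.7) = (-47.50, -6.700). Since UA ⟂ AK (tangency), |UK| = √(6.7² + 20.2²) = 21.28 regardless of where A sits on A1. So K lies on both circle(D, 52.28) and circle(U, 21.28); the below-DW intersection is K = (-44.31, -27.74). A is the foot of the tangent from K: A = (-53.47, -9.738).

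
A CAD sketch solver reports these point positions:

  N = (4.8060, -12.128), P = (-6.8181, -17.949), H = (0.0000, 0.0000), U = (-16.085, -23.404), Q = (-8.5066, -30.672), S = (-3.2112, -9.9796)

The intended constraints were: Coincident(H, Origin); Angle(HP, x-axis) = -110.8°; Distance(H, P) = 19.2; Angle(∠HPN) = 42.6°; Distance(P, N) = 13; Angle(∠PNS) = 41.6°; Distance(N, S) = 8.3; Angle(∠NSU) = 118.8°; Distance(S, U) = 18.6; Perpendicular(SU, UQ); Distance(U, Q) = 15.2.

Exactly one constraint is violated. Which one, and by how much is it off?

Distance(U, Q) = 15.2 — off by 4.70.

H = (0.00, 0.00) ✓; HP at -110.8° ✓; |HP| = 19.20 ✓; ∠HPN = 42.60° ✓; |PN| = 13.00 ✓; ∠PNS = 41.60° ✓; |NS| = 8.300 ✓; ∠NSU = 118.8° ✓; |SU| = 18.60 ✓; ∠(SU, UQ) = 90.00° ✓; |UQ| = 10.50 ✗.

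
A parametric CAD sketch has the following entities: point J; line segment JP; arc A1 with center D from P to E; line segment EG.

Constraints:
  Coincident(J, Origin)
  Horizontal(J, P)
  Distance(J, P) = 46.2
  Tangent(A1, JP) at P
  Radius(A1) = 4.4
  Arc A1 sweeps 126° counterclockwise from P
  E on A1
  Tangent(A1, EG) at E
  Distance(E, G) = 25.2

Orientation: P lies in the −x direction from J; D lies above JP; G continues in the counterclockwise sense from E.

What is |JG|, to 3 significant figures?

63.6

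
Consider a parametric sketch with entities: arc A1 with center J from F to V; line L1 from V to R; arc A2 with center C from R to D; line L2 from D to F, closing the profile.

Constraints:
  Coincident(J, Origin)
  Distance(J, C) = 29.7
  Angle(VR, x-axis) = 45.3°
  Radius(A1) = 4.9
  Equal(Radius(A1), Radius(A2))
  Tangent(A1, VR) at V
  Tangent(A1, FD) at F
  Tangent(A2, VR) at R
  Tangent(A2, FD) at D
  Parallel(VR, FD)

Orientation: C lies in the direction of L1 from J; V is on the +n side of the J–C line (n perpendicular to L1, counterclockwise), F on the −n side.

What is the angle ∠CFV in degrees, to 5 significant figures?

80.632°

The slot axis is L1's direction at 45.3°, so u = (cos 45.3°, sin 45.3°) = (0.70339, 0.71080) and n = (−sin 45.3°, cos 45.3°) = (-0.71080, 0.70339). J is at the origin and C lies 29.7 along u from J, so C = 29.7·u = (20.891, 21.111). Tangency of A1 to both parallel lines with radius 4.9 puts V and F at J ± 4.9·n: V = (-3.4829, 3.4466), F = (3.4829, -3.4466). Then cos ∠CFV = FC·FV / (|FC||FV|), giving 80.632°.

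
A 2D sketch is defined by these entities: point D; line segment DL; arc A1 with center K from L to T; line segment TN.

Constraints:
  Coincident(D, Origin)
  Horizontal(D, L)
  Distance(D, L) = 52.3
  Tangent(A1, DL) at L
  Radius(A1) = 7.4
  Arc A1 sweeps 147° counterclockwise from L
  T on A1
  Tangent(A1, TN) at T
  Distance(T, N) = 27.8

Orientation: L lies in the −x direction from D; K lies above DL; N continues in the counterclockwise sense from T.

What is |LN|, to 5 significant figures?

34.616

On A1, L sits at bearing -90° from K; a 147° counterclockwise sweep puts T at bearing 57°, so T = K + 7.4·(cos 57°, sin 57°) = (-48.270, 13.606). Tangency of A1 to TN means the radius KT is perpendicular to TN, so TN runs along (−sin 57°, cos 57°); with |TN| = 27.8, N = (-71.585, 28.747). Then |LN| = |N − L| = 34.616.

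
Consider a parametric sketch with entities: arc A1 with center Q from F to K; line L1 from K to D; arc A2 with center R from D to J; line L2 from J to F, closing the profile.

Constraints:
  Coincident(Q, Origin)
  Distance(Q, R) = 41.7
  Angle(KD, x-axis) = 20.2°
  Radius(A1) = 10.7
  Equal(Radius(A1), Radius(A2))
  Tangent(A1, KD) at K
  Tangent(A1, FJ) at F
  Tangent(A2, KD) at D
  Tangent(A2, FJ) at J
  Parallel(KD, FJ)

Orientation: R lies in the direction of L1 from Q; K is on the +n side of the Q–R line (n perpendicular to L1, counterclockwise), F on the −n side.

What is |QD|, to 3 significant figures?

43.1

Tangency of A1 to both parallel lines with radius 10.7 puts K and F at Q ± 10.7·n: K = (-3.69, 10.0), F = (3.69, -10.0). Equal radii place D and J the same way about R: D = R + 10.7·n = (35.4, 24.4), J = R − 10.7·n = (42.8, 4.36). Then |QD| = |D − Q| = 43.1.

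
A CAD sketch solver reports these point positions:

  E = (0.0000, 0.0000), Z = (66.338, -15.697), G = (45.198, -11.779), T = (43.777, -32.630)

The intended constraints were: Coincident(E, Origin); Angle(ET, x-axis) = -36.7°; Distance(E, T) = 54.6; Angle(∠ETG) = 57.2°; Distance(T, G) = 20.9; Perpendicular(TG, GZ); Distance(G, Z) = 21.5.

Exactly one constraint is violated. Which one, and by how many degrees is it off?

Perpendicular(TG, GZ) — off by 6.60°.

E = (0.00, 0.00) ✓; ET at -36.70° ✓; |ET| = 54.60 ✓; ∠ETG = 57.20° ✓; |TG| = 20.90 ✓; ∠(TG, GZ) = 96.60° ✗; |GZ| = 21.50 ✓.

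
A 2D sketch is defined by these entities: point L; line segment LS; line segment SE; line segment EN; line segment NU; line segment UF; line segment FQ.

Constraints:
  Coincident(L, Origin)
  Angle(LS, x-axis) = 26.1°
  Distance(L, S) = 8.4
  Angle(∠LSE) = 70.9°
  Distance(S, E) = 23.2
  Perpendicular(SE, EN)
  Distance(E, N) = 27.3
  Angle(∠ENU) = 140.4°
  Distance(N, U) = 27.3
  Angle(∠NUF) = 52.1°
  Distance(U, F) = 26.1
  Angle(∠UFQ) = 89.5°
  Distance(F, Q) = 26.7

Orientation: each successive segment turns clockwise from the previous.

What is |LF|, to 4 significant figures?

15.14

L is at the origin; LS runs at 26.1° with length 8.4, so S = (7.543, 3.695). ∠LSE = 70.9° gives SE at -83.00° from the x-axis; with |SE| = 23.2, E = (10.37, -19.33). SE is perpendicular to EN, so EN runs at -173.0°; with |EN| = 27.3, N = (-16.73, -22.66). ∠ENU = 140.4° gives NU at 147.4° from the x-axis; with |NU| = 27.3, U = (-39.72, -7.950). ∠NUF = 52.1° gives UF at 19.50° from the x-axis; with |UF| = 26.1, F = (-15.12, 0.7622). Then |LF| = |F − L| = 15.14.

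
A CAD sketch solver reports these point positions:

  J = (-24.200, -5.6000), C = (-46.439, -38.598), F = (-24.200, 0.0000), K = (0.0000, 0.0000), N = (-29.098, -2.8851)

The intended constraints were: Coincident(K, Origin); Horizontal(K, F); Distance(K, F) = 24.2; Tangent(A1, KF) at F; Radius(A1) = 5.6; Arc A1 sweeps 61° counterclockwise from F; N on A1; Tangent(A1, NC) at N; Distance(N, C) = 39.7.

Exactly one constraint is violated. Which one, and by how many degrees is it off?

Tangent(A1, NC) at N — off by 3.10°.

K = (0.00, 0.00) ✓; K.y = 0.00, F.y = 0.00 ✓; |KF| = 24.20 ✓; ∠(JF, FK) = 90.00° ✓; |JF| = 5.600 ✓; bearing(J→N) − bearing(J→F) = 61.00° ✓; |JN| = 5.600 ✓; ∠(JN, NC) = 86.90° ✗; |NC| = 39.70 ✓.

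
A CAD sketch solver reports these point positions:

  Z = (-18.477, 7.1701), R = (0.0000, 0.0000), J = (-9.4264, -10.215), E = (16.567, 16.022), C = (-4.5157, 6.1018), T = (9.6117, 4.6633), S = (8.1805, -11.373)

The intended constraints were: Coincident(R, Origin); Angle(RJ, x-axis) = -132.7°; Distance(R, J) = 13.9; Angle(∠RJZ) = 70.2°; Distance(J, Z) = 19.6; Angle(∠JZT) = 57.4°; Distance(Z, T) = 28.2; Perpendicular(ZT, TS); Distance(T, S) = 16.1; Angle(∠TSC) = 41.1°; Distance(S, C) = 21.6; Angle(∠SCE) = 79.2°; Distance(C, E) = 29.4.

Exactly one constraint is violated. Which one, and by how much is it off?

Distance(C, E) = 29.4 — off by 6.10.

R = (0.00, 0.00) ✓; RJ at -132.7° ✓; |RJ| = 13.90 ✓; ∠RJZ = 70.20° ✓; |JZ| = 19.60 ✓; ∠JZT = 57.40° ✓; |ZT| = 28.20 ✓; ∠(ZT, TS) = 90.00° ✓; |TS| = 16.10 ✓; ∠TSC = 41.10° ✓; |SC| = 21.60 ✓; ∠SCE = 79.20° ✓; |CE| = 23.30 ✗.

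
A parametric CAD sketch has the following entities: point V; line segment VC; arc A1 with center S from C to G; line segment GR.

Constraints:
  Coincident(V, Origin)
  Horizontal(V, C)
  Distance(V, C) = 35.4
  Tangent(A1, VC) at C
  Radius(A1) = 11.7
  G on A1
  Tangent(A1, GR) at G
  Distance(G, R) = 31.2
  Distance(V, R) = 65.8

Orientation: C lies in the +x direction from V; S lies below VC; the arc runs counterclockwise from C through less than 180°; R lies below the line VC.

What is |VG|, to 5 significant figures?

34.636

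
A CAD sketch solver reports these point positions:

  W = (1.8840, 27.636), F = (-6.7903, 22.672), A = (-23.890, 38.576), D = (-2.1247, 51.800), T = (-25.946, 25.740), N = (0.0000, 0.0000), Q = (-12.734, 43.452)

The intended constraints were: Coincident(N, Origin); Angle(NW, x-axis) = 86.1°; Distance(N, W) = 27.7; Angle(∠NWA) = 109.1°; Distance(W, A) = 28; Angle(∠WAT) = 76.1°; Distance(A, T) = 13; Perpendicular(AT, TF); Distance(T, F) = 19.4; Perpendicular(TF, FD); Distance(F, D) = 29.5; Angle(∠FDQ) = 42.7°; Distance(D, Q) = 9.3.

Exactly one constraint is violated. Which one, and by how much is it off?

Distance(D, Q) = 9.3 — off by 4.20.

N = (0.00, 0.00) ✓; NW at 86.10° ✓; |NW| = 27.70 ✓; ∠NWA = 109.1° ✓; |WA| = 28.00 ✓; ∠WAT = 76.10° ✓; |AT| = 13.00 ✓; ∠(AT, TF) = 90.00° ✓; |TF| = 19.40 ✓; ∠(TF, FD) = 90.00° ✓; |FD| = 29.50 ✓; ∠FDQ = 42.70° ✓; |DQ| = 13.50 ✗.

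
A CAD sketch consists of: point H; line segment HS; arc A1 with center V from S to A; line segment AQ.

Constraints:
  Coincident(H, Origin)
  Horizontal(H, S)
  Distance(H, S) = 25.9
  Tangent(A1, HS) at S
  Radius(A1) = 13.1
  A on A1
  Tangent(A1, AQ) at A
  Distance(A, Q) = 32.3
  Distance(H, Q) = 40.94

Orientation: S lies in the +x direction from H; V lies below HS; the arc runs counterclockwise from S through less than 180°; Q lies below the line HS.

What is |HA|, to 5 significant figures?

16.374

H is at the origin; HS is horizontal with |HS| = 25.9 and S on the +x side, so S = (25.900, 0.0000). Since A1 is tangent to HS there, VS ⟂ HS, so V = S + (0, -13.1) = (25.900, -13.100). Since VA ⟂ AQ (tangency), |VQ| = √(13.1² + 32.3²) = 34.855 regardless of where A sits on A1. So Q lies on both circle(H, 40.94) and circle(V, 34.855); the below-HS intersection is Q = (4.5895, -40.682). A is the foot of the tangent from Q: A = (13.283, -9.5740).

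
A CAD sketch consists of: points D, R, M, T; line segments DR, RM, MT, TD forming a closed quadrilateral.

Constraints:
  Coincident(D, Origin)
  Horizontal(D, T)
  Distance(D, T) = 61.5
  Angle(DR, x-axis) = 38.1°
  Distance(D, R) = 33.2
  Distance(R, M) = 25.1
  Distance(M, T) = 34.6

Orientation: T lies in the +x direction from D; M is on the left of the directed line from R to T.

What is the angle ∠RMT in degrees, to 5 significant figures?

84.840°

D is at the origin; D and T share the same y with |DT| = 61.5 and T in +x, so T = (61.5, 0). DR runs at 38.1° with |DR| = 33.2, so R = (26.126, 20.486). M is determined by |RM| = 25.1 and |MT| = 34.6 together: it lies at the intersection of circle(R, 25.1) and circle(T, 34.6). With |RT| = 40.877, the foot of the radical line on RT is 13.501 from R and the perpendicular offset is √(25.1² − 13.501²) = 21.159. Taking the left-of-RT solution: M = (48.414, 32.030).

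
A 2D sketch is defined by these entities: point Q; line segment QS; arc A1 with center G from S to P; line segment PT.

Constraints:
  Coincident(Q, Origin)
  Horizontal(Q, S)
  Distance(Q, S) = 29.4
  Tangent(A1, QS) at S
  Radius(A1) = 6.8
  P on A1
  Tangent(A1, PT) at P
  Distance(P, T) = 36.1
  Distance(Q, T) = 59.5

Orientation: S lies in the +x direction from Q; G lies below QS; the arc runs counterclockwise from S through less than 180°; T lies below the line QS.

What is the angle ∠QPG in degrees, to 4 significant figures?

123.2°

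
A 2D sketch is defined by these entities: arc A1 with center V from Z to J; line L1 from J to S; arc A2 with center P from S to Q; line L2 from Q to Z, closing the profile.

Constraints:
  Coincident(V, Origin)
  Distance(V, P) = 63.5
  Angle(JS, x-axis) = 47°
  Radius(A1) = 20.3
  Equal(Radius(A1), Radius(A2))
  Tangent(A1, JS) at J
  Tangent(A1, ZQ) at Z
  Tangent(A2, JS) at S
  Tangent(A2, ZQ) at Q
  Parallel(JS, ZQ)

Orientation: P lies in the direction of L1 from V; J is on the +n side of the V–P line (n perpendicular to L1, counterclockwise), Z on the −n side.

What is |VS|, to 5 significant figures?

66.666

The slot axis is L1's direction at 47.0°, so u = (cos 47.0°, sin 47.0°) = (0.68200, 0.73135) and n = (−sin 47.0°, cos 47.0°) = (-0.73135, 0.68200). V is at the origin and P lies 63.5 along u from V, so P = 63.5·u = (43.307, 46.441). Tangency of A1 to both parallel lines with radius 20.3 puts J and Z at V ± 20.3·n: J = (-14.846, 13.845), Z = (14.846, -13.845). Equal radii place S and Q the same way about P: S = P + 20.3·n = (28.460, 60.286), Q = P − 20.3·n = (58.153, 32.596). Then |VS| = |S − V| = 66.666.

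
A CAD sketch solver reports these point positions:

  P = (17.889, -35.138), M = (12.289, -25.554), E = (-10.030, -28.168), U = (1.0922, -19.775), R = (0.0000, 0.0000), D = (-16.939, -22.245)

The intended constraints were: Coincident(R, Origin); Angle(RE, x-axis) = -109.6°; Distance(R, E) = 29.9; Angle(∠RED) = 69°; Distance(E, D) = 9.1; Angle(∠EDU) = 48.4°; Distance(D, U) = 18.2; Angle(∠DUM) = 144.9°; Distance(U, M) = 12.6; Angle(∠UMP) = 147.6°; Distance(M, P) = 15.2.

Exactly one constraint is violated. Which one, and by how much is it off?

Distance(M, P) = 15.2 — off by 4.10.

R = (0.00, 0.00) ✓; RE at -109.6° ✓; |RE| = 29.90 ✓; ∠RED = 68.99° ✓; |ED| = 9.100 ✓; ∠EDU = 48.41° ✓; |DU| = 18.20 ✓; ∠DUM = 144.9° ✓; |UM| = 12.60 ✓; ∠UMP = 147.6° ✓; |MP| = 11.10 ✗.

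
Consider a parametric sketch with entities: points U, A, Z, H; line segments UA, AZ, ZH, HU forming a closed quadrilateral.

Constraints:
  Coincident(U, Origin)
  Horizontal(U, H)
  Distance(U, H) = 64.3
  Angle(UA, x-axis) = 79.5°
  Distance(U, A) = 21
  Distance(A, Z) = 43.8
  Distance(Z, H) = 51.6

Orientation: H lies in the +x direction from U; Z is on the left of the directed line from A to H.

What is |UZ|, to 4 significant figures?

60.50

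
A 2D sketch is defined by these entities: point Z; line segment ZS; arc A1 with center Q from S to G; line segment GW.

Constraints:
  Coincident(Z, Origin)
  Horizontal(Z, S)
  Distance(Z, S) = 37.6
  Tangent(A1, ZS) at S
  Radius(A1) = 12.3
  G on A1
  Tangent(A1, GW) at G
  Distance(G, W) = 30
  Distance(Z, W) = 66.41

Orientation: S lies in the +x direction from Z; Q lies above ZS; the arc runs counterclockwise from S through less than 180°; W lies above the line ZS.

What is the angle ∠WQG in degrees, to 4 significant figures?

67.71°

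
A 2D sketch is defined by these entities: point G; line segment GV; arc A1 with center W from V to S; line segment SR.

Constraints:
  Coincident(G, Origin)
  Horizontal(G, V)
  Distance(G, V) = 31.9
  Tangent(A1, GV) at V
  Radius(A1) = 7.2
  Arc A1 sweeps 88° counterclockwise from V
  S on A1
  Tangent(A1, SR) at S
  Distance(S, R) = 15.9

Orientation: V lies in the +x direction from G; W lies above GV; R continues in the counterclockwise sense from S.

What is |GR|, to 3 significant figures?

45.8

G is at the origin; GV is horizontal with |GV| = 31.9 and V on the +x side, so V = (31.9, 0.00). The tangent condition forces WV to be normal to GV, so W = V + (0, 7.2) = (31.9, 7.20). On A1, V sits at bearing -90° from W; an 88° counterclockwise sweep puts S at bearing -2°, so S = W + 7.2·(cos -2°, sin -2°) = (39.1, 6.95). A1 meets SR tangentially, so WS is at right angles to SR, so SR runs along (−sin -2°, cos -2°); with |SR| = 15.9, R = (39.7, 22.8). Then |GR| = |R − G| = 45.8.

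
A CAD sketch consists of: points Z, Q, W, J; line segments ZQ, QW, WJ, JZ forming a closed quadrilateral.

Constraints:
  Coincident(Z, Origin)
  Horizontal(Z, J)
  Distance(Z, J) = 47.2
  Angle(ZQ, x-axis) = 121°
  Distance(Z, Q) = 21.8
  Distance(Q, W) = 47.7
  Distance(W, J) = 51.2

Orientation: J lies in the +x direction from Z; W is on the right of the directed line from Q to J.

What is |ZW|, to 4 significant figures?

26.91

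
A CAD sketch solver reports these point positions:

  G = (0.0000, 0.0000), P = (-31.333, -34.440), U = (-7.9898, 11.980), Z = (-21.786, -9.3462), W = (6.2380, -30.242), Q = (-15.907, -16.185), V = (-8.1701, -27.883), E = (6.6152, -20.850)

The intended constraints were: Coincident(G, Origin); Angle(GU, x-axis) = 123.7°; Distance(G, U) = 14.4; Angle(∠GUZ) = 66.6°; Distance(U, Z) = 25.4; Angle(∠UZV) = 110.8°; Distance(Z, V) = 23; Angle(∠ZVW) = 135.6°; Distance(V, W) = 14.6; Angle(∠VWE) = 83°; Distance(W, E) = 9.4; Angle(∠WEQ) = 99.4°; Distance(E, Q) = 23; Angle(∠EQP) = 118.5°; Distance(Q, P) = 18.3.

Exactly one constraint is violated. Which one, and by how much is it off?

Distance(Q, P) = 18.3 — off by 5.60.

G = (0.00, 0.00) ✓; GU at 123.7° ✓; |GU| = 14.40 ✓; ∠GUZ = 66.60° ✓; |UZ| = 25.40 ✓; ∠UZV = 110.8° ✓; |ZV| = 23.00 ✓; ∠ZVW = 135.6° ✓; |VW| = 14.60 ✓; ∠VWE = 83.00° ✓; |WE| = 9.400 ✓; ∠WEQ = 99.40° ✓; |EQ| = 23.00 ✓; ∠EQP = 118.5° ✓; |QP| = 23.90 ✗.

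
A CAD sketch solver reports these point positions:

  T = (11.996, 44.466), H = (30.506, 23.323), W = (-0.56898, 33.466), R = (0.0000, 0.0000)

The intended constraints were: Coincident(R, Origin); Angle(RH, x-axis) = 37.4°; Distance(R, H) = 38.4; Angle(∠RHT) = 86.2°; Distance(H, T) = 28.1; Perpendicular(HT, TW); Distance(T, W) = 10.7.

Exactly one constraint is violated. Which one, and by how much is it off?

Distance(T, W) = 10.7 — off by 6.00.

R = (0.00, 0.00) ✓; RH at 37.40° ✓; |RH| = 38.40 ✓; ∠RHT = 86.20° ✓; |HT| = 28.10 ✓; ∠(HT, TW) = 90.00° ✓; |TW| = 16.70 ✗.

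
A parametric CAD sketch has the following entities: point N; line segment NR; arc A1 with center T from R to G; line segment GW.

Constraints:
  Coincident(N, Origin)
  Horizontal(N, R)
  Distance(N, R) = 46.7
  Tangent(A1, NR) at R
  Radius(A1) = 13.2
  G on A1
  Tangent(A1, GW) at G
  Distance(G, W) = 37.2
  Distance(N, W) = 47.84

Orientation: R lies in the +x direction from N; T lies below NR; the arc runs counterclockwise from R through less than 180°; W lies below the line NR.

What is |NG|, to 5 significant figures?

35.415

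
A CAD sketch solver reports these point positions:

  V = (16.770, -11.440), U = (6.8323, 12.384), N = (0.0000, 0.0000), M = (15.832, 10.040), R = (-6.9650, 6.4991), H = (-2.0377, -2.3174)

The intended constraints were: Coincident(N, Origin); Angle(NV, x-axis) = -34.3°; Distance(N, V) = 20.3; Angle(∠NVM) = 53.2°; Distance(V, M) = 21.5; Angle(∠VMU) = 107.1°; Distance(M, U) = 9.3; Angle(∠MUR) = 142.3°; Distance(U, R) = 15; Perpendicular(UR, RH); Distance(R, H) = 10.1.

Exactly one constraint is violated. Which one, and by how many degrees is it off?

Perpendicular(UR, RH) — off by 6.10°.

N = (0.00, 0.00) ✓; NV at -34.30° ✓; |NV| = 20.30 ✓; ∠NVM = 53.20° ✓; |VM| = 21.50 ✓; ∠VMU = 107.1° ✓; |MU| = 9.300 ✓; ∠MUR = 142.3° ✓; |UR| = 15.00 ✓; ∠(UR, RH) = 96.10° ✗; |RH| = 10.10 ✓.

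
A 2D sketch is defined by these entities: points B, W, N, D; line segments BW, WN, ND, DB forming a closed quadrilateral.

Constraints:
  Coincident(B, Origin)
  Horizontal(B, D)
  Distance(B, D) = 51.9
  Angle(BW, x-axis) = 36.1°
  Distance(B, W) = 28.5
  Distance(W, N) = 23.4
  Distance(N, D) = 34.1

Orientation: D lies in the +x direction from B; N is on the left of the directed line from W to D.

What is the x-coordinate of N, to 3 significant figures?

40.6

B is at the origin; B and D share the same y with |BD| = 51.9 and D in +x, so D = (51.9, 0). BW runs at 36.1° with |BW| = 28.5, so W = (23.0, 16.8). N is determined by |WN| = 23.4 and |ND| = 34.1 together: it lies at the intersection of circle(W, 23.4) and circle(D, 34.1). With |WD| = 33.4, the foot of the radical line on WD is 7.49 from W and the perpendicular offset is √(23.4² − 7.49²) = 22.2. Taking the left-of-WD solution: N = (40.6, 32.2).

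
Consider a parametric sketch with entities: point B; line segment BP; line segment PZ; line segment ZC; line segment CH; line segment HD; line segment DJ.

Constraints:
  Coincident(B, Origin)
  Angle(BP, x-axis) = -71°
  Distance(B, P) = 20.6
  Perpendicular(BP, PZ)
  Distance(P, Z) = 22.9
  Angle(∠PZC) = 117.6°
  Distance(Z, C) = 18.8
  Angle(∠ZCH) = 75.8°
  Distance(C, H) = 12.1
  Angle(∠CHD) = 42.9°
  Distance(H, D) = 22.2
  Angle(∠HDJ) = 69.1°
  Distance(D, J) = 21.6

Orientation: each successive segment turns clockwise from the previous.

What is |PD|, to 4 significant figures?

32.17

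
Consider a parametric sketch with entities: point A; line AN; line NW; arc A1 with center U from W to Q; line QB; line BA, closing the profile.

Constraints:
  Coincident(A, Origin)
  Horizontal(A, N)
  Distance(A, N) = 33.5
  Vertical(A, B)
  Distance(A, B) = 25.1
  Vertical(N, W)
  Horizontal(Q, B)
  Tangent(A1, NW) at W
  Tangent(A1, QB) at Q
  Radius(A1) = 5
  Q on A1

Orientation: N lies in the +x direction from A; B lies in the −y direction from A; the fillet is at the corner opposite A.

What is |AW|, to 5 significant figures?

39.067

A is at the origin; AN is horizontal with |AN| = 33.5 and N on the +x side, so N = (33.500, 0.0000). AB is vertical with |AB| = 25.1 and B on the −y side, so B = (0.0000, -25.100). The virtual corner opposite A is at (33.500, -25.100). A1 meets NW tangentially, so UW is at right angles to NW and A1 meets QB tangentially, so UQ is at right angles to QB, with radius 5.0, so the center U sits 5.0 in from both sides at U = (28.500, -20.100). That places the tangent points at W = (33.500, -20.100) on NW and Q = (28.500, -25.100) on QB. Then |AW| = |W − A| = 39.067.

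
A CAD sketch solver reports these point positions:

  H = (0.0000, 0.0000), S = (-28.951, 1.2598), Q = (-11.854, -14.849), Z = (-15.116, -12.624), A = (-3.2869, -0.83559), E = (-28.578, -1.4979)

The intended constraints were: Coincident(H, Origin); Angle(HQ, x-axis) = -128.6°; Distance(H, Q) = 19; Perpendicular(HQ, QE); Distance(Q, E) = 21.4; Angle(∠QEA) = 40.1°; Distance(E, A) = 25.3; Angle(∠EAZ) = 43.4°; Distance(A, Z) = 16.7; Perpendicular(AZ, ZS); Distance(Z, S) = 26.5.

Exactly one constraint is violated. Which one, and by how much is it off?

Distance(Z, S) = 26.5 — off by 6.90.

H = (0.00, 0.00) ✓; HQ at -128.6° ✓; |HQ| = 19.00 ✓; ∠(HQ, QE) = 90.00° ✓; |QE| = 21.40 ✓; ∠QEA = 40.10° ✓; |EA| = 25.30 ✓; ∠EAZ = 43.40° ✓; |AZ| = 16.70 ✓; ∠(AZ, ZS) = 90.00° ✓; |ZS| = 19.60 ✗.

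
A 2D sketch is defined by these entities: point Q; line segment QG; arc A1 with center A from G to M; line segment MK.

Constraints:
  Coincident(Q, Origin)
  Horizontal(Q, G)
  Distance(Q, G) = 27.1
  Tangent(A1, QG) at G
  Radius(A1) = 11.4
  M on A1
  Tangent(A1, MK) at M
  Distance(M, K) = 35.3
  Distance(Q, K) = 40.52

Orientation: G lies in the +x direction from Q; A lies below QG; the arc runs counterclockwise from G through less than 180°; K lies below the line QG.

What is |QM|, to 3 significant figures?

18.0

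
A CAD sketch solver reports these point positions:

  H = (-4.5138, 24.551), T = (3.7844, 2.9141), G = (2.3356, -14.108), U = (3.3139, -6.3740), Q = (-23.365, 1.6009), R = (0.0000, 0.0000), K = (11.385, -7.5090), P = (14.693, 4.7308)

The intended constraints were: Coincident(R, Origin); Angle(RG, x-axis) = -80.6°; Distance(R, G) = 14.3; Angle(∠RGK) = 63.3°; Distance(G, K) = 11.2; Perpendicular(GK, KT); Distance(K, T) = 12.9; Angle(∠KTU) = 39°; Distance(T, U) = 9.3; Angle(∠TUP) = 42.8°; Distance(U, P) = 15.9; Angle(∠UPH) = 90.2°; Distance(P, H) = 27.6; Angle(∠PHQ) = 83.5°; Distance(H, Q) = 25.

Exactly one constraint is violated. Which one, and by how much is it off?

Distance(H, Q) = 25 — off by 4.70.

R = (0.00, 0.00) ✓; RG at -80.60° ✓; |RG| = 14.30 ✓; ∠RGK = 63.30° ✓; |GK| = 11.20 ✓; ∠(GK, KT) = 90.00° ✓; |KT| = 12.90 ✓; ∠KTU = 39.00° ✓; |TU| = 9.300 ✓; ∠TUP = 42.80° ✓; |UP| = 15.90 ✓; ∠UPH = 90.20° ✓; |PH| = 27.60 ✓; ∠PHQ = 83.50° ✓; |HQ| = 29.70 ✗.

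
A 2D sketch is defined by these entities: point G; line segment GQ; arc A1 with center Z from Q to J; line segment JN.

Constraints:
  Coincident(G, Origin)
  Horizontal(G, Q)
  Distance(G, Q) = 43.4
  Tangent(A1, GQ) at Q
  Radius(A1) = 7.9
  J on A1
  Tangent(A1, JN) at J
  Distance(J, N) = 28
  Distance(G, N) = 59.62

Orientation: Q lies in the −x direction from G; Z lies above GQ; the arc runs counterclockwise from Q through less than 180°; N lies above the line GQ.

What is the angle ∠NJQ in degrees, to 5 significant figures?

123.64°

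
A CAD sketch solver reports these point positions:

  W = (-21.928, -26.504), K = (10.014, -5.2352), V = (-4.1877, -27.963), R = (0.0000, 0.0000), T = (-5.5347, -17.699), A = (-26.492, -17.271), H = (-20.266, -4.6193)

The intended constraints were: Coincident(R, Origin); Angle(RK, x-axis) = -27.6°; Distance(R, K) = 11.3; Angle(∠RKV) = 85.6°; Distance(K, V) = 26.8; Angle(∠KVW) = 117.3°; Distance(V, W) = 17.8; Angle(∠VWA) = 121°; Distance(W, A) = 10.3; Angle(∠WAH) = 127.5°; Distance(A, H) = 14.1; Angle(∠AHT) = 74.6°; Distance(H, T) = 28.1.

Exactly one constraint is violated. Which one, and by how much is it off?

Distance(H, T) = 28.1 — off by 8.40.

R = (0.00, 0.00) ✓; RK at -27.60° ✓; |RK| = 11.30 ✓; ∠RKV = 85.60° ✓; |KV| = 26.80 ✓; ∠KVW = 117.3° ✓; |VW| = 17.80 ✓; ∠VWA = 121.0° ✓; |WA| = 10.30 ✓; ∠WAH = 127.5° ✓; |AH| = 14.10 ✓; ∠AHT = 74.60° ✓; |HT| = 19.70 ✗.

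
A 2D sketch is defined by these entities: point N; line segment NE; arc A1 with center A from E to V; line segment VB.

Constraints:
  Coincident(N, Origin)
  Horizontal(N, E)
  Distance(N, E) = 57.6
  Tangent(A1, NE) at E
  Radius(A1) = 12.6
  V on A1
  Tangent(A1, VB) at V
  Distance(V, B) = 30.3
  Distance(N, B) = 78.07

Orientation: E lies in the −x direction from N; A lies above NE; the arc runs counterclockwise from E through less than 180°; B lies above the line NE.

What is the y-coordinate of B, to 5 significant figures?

44.797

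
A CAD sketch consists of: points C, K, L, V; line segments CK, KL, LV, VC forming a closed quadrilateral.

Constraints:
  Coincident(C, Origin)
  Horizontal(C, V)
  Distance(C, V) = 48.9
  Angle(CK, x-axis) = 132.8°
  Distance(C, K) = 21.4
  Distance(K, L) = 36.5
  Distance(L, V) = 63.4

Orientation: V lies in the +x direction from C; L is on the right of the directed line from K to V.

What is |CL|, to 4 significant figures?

23.40

C is at the origin; CV is horizontal with |CV| = 48.9 and V in +x, so V = (48.9, 0). CK runs at 132.8° with |CK| = 21.4, so K = (-14.54, 15.70). L is determined by |KL| = 36.5 and |LV| = 63.4 together: it lies at the intersection of circle(K, 36.5) and circle(V, 63.4). With |KV| = 65.35, the foot of the radical line on KV is 12.12 from K and the perpendicular offset is √(36.5² − 12.12²) = 34.43. Taking the right-of-KV solution: L = (-11.05, -20.63).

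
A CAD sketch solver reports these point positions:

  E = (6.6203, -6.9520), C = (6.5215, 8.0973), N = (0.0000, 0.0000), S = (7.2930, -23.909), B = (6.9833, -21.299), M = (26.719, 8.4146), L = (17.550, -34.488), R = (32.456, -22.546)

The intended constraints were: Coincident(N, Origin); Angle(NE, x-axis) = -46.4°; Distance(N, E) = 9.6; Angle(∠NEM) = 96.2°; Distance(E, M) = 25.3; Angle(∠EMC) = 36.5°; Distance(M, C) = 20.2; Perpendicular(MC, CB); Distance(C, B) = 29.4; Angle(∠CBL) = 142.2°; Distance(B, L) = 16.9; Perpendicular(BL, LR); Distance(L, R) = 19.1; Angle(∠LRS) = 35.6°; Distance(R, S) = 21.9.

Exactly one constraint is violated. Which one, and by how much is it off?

Distance(R, S) = 21.9 — off by 3.30.

N = (0.00, 0.00) ✓; NE at -46.40° ✓; |NE| = 9.600 ✓; ∠NEM = 96.20° ✓; |EM| = 25.30 ✓; ∠EMC = 36.50° ✓; |MC| = 20.20 ✓; ∠(MC, CB) = 90.00° ✓; |CB| = 29.40 ✓; ∠CBL = 142.2° ✓; |BL| = 16.90 ✓; ∠(BL, LR) = 90.00° ✓; |LR| = 19.10 ✓; ∠LRS = 35.60° ✓; |RS| = 25.20 ✗.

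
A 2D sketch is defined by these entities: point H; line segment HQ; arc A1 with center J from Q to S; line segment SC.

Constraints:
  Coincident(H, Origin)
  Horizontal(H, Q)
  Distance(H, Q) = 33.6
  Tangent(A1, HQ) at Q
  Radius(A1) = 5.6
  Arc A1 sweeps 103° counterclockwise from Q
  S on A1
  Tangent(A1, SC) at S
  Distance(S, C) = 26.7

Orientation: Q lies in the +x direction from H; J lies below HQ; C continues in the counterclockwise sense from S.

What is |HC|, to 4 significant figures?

47.40

On A1, Q sits at bearing 90° from J; a 103° counterclockwise sweep puts S at bearing 193°, so S = J + 5.6·(cos 193°, sin 193°) = (28.14, -6.860). Since A1 is tangent to SC there, JS ⟂ SC, so SC runs along (−sin 193°, cos 193°); with |SC| = 26.7, C = (34.15, -32.88). Then |HC| = |C − H| = 47.40.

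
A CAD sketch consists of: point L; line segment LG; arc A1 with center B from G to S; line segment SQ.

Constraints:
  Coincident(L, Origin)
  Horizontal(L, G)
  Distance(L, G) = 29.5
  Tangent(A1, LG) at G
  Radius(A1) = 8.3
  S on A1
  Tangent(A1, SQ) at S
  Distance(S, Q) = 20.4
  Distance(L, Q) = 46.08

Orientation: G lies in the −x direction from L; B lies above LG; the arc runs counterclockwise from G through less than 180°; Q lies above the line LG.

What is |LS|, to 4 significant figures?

26.54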